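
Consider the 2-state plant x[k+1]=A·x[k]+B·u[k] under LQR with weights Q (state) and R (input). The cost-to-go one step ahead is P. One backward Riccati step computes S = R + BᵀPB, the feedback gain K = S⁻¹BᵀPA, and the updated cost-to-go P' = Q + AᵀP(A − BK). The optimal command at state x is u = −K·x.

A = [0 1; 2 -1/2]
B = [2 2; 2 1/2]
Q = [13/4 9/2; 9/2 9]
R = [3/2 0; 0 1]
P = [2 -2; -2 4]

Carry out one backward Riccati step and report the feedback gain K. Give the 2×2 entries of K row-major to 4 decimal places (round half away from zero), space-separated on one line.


1.0566 -0.3774 -1.0189 0.7925

BᵀP = [0.0000 4.0000; 3.0000 -2.0000]
S = R + BᵀPB = [3/2 0; 0 1] + [8.0000 2.0000; 2.0000 5.0000] = [9.5000 2.0000; 2.0000 6.0000]
BᵀPA = [8.0000 -2.0000; -4.0000 4.0000]
K = S⁻¹·BᵀPA = [1.0566 -0.3774; -1.0189 0.7925]
A−BK = [-0.0755 0.1698; 0.3962 -0.1415]
AᵀP(A−BK) = [3.4717 -1.8113; -1.8113 1.0755]
P' = Q + AᵀP(A−BK) = [6.7217 2.6887; 2.6887 10.0755]
tr(P') = 16.7972


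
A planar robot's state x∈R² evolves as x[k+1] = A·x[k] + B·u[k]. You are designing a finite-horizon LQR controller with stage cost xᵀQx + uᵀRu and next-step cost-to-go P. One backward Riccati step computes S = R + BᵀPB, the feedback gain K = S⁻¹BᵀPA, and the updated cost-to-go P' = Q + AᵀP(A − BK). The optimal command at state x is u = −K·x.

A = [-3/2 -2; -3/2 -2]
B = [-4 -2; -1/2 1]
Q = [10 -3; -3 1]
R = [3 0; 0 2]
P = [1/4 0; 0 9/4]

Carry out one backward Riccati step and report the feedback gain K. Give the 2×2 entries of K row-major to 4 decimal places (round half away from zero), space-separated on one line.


BᵀP = [-1.0000 -1.1250; -0.5000 2.2500]
S = R + BᵀPB = [3 0; 0 2] + [4.5625 0.8750; 0.8750 3.2500] = [7.5625 0.8750; 0.8750 5.2500]
BᵀPA = [3.1875 4.2500; -2.6250 -3.5000]
K = S⁻¹·BᵀPA = [0.4888 0.6517; -0.5815 -0.7753]
A−BK = [-0.7079 -0.9438; -0.6742 -0.8989]
AᵀP(A−BK) = [2.5407 3.3876; 3.3876 4.5169]
P' = Q + AᵀP(A−BK) = [12.5407 0.3876; 0.3876 5.5169]
tr(P') = 18.0576

0.4888 0.6517 -0.5815 -0.7753


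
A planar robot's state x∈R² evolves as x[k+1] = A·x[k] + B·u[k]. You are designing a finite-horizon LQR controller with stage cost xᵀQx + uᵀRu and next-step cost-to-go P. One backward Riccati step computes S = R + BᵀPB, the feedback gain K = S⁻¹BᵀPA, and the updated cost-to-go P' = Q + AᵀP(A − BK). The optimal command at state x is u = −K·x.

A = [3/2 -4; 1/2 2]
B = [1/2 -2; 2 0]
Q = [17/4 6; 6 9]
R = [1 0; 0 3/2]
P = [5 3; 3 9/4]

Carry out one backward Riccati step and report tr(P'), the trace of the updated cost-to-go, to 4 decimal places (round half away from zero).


18.4178

BᵀP = [8.5000 6.0000; -10.0000 -6.0000]
S = R + BᵀPB = [1 0; 0 3/2] + [16.2500 -17.0000; -17.0000 20.0000] = [17.2500 -17.0000; -17.0000 21.5000]
BᵀPA = [15.7500 -22.0000; -18.0000 28.0000]
K = S⁻¹·BᵀPA = [0.3985 0.0366; -0.5221 1.3313]
A−BK = [0.2565 -1.3557; -0.2969 1.9267]
AᵀP(A−BK) = [0.6381 -1.3637; -1.3637 4.5298]
P' = Q + AᵀP(A−BK) = [4.8881 4.6363; 4.6363 13.5298]
tr(P') = 18.4178


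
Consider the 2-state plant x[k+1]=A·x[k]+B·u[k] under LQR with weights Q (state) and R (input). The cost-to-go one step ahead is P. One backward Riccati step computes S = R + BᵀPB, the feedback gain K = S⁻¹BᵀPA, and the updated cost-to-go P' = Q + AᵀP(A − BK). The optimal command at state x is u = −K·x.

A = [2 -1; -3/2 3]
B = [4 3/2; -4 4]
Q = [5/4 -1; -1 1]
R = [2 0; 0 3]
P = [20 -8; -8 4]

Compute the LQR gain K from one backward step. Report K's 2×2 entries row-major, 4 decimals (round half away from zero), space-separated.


BᵀP = [112.0000 -48.0000; -2.0000 4.0000]
S = R + BᵀPB = [2 0; 0 3] + [640.0000 -24.0000; -24.0000 13.0000] = [642.0000 -24.0000; -24.0000 16.0000]
BᵀPA = [296.0000 -256.0000; -10.0000 14.0000]
K = S⁻¹·BᵀPA = [0.4637 -0.3878; 0.0705 0.2933]
A−BK = [0.0394 0.1112; 0.0726 0.2756]
AᵀP(A−BK) = [0.4513 -0.2814; -0.2814 0.6196]
P' = Q + AᵀP(A−BK) = [1.7013 -1.2814; -1.2814 1.6196]
tr(P') = 3.3210

0.4637 -0.3878 0.0705 0.2933


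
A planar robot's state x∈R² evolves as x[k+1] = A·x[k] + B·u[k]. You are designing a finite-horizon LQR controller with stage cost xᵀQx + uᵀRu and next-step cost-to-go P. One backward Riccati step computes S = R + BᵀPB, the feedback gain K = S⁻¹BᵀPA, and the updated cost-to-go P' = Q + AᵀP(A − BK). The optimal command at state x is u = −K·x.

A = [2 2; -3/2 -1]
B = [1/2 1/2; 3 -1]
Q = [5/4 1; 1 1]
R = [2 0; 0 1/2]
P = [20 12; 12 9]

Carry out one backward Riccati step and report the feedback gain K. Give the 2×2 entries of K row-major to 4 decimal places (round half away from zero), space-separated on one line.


BᵀP = [46.0000 33.0000; -2.0000 -3.0000]
S = R + BᵀPB = [2 0; 0 1/2] + [122.0000 -10.0000; -10.0000 2.0000] = [124.0000 -10.0000; -10.0000 2.5000]
BᵀPA = [42.5000 59.0000; 0.5000 -1.0000]
K = S⁻¹·BᵀPA = [0.5298 0.6548; 2.3190 2.2190]
A−BK = [0.5756 0.5631; -0.7702 -0.7452]
AᵀP(A−BK) = [4.5756 4.5631; 4.5631 4.5881]
P' = Q + AᵀP(A−BK) = [5.8256 5.5631; 5.5631 5.5881]
tr(P') = 11.4137

0.5298 0.6548 2.3190 2.2190


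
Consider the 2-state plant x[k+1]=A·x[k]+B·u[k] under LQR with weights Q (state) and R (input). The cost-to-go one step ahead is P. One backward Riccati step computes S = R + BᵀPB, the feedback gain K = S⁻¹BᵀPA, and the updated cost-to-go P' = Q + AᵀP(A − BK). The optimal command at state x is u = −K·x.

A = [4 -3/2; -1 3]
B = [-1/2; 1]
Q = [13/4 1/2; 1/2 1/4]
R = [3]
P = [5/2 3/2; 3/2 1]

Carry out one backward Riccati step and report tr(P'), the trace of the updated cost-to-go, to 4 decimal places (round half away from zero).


BᵀP = [0.2500 0.2500]
S = R + BᵀPB = [3] + [0.1250] = [3.1250]
BᵀPA = [0.7500 0.3750]
K = S⁻¹·BᵀPA = [0.2400 0.1200]
A−BK = [4.1200 -1.4400; -1.2400 2.8800]
AᵀP(A−BK) = [28.8200 2.1600; 2.1600 1.0800]
P' = Q + AᵀP(A−BK) = [32.0700 2.6600; 2.6600 1.3300]
tr(P') = 33.4000

33.4000


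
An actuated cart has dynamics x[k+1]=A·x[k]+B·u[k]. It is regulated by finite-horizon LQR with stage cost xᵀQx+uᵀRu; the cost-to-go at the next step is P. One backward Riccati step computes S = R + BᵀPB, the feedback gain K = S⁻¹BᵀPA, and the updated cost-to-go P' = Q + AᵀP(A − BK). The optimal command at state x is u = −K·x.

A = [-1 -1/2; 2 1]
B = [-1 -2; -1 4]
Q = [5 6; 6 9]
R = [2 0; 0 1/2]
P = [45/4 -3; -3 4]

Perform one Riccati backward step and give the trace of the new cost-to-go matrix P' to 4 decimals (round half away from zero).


BᵀP = [-8.2500 -1.0000; -34.5000 22.0000]
S = R + BᵀPB = [2 0; 0 1/2] + [9.2500 12.5000; 12.5000 157.0000] = [11.2500 12.5000; 12.5000 157.5000]
BᵀPA = [6.2500 3.1250; 78.5000 39.2500]
K = S⁻¹·BᵀPA = [0.0019 0.0010; 0.4983 0.2491]
A−BK = [-0.0015 -0.0008; 0.0089 0.0044]
AᵀP(A−BK) = [0.1246 0.0623; 0.0623 0.0311]
P' = Q + AᵀP(A−BK) = [5.1246 6.0623; 6.0623 9.0311]
tr(P') = 14.1557

14.1557


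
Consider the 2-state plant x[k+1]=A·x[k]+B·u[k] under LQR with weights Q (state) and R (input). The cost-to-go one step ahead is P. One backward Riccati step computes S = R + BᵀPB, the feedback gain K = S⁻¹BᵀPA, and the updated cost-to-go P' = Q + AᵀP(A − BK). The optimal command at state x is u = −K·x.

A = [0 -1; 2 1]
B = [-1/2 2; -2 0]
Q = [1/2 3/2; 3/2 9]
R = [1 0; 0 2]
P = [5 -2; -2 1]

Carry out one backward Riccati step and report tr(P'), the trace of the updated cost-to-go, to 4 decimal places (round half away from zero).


BᵀP = [1.5000 -1.0000; 10.0000 -4.0000]
S = R + BᵀPB = [1 0; 0 2] + [1.2500 3.0000; 3.0000 20.0000] = [2.2500 3.0000; 3.0000 22.0000]
BᵀPA = [-2.0000 -2.5000; -8.0000 -14.0000]
K = S⁻¹·BᵀPA = [-0.4938 -0.3210; -0.2963 -0.5926]
A−BK = [0.3457 0.0247; 1.0123 0.3580]
AᵀP(A−BK) = [0.6420 0.6173; 0.6173 0.9012]
P' = Q + AᵀP(A−BK) = [1.1420 2.1173; 2.1173 9.9012]
tr(P') = 11.0432

11.0432


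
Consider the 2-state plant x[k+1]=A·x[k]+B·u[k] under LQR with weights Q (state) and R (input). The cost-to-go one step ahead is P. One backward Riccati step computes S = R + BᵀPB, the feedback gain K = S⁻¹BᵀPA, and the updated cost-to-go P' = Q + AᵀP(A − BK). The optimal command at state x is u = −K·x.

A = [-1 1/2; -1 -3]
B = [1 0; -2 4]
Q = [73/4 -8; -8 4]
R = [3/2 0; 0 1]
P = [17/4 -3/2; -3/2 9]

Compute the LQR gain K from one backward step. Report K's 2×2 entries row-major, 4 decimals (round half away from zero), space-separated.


-0.6713 0.4169 -0.5680 -0.5412

BᵀP = [7.2500 -19.5000; -6.0000 36.0000]
S = R + BᵀPB = [3/2 0; 0 1] + [46.2500 -78.0000; -78.0000 144.0000] = [47.7500 -78.0000; -78.0000 145.0000]
BᵀPA = [12.2500 62.1250; -30.0000 -111.0000]
K = S⁻¹·BᵀPA = [-0.6713 0.4169; -0.5680 -0.5412]
A−BK = [-0.3287 0.0831; -0.0706 -0.0012]
AᵀP(A−BK) = [1.4330 -0.2195; -0.2195 0.5833]
P' = Q + AᵀP(A−BK) = [19.6830 -8.2195; -8.2195 4.5833]
tr(P') = 24.2663


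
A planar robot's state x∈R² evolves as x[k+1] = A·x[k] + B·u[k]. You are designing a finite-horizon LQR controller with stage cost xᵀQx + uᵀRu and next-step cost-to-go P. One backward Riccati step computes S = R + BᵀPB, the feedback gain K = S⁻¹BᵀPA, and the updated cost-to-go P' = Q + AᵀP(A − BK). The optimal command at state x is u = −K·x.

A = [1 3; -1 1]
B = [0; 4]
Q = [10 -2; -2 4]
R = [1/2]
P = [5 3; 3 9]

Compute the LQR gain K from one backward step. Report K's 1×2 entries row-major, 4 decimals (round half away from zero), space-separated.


-0.1661 0.4983

BᵀP = [12.0000 36.0000]
S = R + BᵀPB = [1/2] + [144.0000] = [144.5000]
BᵀPA = [-24.0000 72.0000]
K = S⁻¹·BᵀPA = [-0.1661 0.4983]
A−BK = [1.0000 3.0000; -0.3356 -0.9931]
AᵀP(A−BK) = [4.0138 11.9585; 11.9585 36.1246]
P' = Q + AᵀP(A−BK) = [14.0138 9.9585; 9.9585 40.1246]
tr(P') = 54.1384


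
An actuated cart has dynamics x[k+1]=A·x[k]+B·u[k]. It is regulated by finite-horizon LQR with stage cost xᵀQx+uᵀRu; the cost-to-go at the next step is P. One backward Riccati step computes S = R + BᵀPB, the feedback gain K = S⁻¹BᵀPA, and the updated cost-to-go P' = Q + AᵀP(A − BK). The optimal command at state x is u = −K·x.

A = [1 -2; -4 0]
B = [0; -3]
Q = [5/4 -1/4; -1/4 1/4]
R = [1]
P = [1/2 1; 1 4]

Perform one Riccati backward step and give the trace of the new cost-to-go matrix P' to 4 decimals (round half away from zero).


BᵀP = [-3.0000 -12.0000]
S = R + BᵀPB = [1] + [36.0000] = [37.0000]
BᵀPA = [45.0000 6.0000]
K = S⁻¹·BᵀPA = [1.2162 0.1622]
A−BK = [1.0000 -2.0000; -0.3514 0.4865]
AᵀP(A−BK) = [1.7703 -0.2973; -0.2973 1.0270]
P' = Q + AᵀP(A−BK) = [3.0203 -0.5473; -0.5473 1.2770]
tr(P') = 4.2973

4.2973


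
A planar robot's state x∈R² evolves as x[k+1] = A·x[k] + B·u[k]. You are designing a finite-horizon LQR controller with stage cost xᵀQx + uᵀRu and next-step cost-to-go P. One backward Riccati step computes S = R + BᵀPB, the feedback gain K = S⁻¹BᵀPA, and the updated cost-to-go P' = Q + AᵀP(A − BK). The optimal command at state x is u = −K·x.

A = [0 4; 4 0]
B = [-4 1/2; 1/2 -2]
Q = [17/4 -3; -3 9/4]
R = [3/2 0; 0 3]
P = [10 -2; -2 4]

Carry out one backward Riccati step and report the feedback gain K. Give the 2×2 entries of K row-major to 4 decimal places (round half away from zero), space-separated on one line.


-0.1618 -1.0061 -1.6687 -0.1861

BᵀP = [-41.0000 10.0000; 9.0000 -9.0000]
S = R + BᵀPB = [3/2 0; 0 3] + [169.0000 -40.5000; -40.5000 22.5000] = [170.5000 -40.5000; -40.5000 25.5000]
BᵀPA = [40.0000 -164.0000; -36.0000 36.0000]
K = S⁻¹·BᵀPA = [-0.1618 -1.0061; -1.6687 -0.1861]
A−BK = [0.1873 0.0687; 0.7435 0.1307]
AᵀP(A−BK) = [10.3978 1.5424; 1.5424 1.7019]
P' = Q + AᵀP(A−BK) = [14.6478 -1.4576; -1.4576 3.9519]
tr(P') = 18.5997


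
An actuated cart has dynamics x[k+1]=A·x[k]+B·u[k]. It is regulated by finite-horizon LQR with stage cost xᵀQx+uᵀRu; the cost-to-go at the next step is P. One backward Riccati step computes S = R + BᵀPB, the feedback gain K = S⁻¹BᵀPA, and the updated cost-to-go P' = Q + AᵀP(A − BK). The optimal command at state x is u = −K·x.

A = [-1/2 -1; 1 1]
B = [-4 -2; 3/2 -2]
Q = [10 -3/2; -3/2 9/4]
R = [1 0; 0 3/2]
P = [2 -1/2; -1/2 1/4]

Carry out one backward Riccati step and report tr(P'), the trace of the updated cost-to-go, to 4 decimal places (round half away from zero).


BᵀP = [-8.7500 2.3750; -3.0000 0.5000]
S = R + BᵀPB = [1 0; 0 3/2] + [38.5625 12.7500; 12.7500 5.0000] = [39.5625 12.7500; 12.7500 6.5000]
BᵀPA = [6.7500 11.1250; 2.0000 3.5000]
K = S⁻¹·BᵀPA = [0.1943 0.2927; -0.0733 -0.0357]
A−BK = [0.1303 0.0994; 0.5619 0.4896]
AᵀP(A−BK) = [0.0855 0.0956; 0.0956 0.1186]
P' = Q + AᵀP(A−BK) = [10.0855 -1.4044; -1.4044 2.3686]
tr(P') = 12.4541

12.4541


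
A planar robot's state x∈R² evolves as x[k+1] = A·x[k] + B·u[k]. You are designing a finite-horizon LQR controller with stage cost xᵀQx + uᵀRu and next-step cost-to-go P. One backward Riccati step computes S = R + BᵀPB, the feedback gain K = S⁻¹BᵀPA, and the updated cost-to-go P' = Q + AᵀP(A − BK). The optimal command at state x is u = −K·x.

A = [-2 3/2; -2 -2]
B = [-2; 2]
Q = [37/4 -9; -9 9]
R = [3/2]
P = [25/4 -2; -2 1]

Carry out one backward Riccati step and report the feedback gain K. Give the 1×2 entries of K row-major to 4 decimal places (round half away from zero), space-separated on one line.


0.4516 -0.7903

BᵀP = [-16.5000 6.0000]
S = R + BᵀPB = [3/2] + [45.0000] = [46.5000]
BᵀPA = [21.0000 -36.7500]
K = S⁻¹·BᵀPA = [0.4516 -0.7903]
A−BK = [-1.0968 -0.0806; -2.9032 -0.4194]
AᵀP(A−BK) = [3.5161 -0.1532; -0.1532 1.0181]
P' = Q + AᵀP(A−BK) = [12.7661 -9.1532; -9.1532 10.0181]
tr(P') = 22.7843


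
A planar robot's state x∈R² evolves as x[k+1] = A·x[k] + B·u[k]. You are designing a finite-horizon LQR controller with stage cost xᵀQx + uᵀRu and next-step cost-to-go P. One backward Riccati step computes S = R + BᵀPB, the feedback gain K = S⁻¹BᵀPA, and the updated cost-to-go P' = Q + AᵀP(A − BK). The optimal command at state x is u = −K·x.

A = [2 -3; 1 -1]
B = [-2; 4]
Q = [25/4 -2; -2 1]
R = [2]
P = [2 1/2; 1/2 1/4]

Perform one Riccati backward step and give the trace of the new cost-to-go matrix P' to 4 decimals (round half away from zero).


30.0833

BᵀP = [-2.0000 0.0000]
S = R + BᵀPB = [2] + [4.0000] = [6.0000]
BᵀPA = [-4.0000 6.0000]
K = S⁻¹·BᵀPA = [-0.6667 1.0000]
A−BK = [0.6667 -1.0000; 3.6667 -5.0000]
AᵀP(A−BK) = [7.5833 -10.7500; -10.7500 15.2500]
P' = Q + AᵀP(A−BK) = [13.8333 -12.7500; -12.7500 16.2500]
tr(P') = 30.0833


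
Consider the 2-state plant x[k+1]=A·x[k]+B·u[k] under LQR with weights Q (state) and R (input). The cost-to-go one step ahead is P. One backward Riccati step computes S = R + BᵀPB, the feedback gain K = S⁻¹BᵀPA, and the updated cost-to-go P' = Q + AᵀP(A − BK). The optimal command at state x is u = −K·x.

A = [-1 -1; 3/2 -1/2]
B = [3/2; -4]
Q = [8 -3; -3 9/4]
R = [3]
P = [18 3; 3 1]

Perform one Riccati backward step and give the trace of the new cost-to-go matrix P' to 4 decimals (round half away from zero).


24.2128

BᵀP = [15.0000 0.5000]
S = R + BᵀPB = [3] + [20.5000] = [23.5000]
BᵀPA = [-14.2500 -15.2500]
K = S⁻¹·BᵀPA = [-0.6064 -0.6489]
A−BK = [-0.0904 -0.0266; -0.9255 -3.0957]
AᵀP(A−BK) = [2.6090 5.0027; 5.0027 11.3537]
P' = Q + AᵀP(A−BK) = [10.6090 2.0027; 2.0027 13.6037]
tr(P') = 24.2128


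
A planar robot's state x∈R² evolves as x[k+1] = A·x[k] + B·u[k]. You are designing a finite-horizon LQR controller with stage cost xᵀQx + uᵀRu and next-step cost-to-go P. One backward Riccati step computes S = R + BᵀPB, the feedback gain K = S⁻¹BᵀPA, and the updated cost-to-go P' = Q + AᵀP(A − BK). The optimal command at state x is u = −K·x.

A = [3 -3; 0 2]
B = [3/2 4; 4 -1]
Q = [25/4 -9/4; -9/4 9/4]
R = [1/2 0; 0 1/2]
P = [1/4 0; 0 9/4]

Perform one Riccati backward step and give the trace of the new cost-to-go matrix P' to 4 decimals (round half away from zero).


BᵀP = [0.3750 9.0000; 1.0000 -2.2500]
S = R + BᵀPB = [1/2 0; 0 1/2] + [36.5625 -7.5000; -7.5000 6.2500] = [37.0625 -7.5000; -7.5000 6.7500]
BᵀPA = [1.1250 16.8750; 3.0000 -7.5000]
K = S⁻¹·BᵀPA = [0.1552 0.2973; 0.6169 -0.7808]
A−BK = [0.2997 -0.3229; -0.0039 0.0300]
AᵀP(A−BK) = [0.2248 -0.2422; -0.2422 0.3771]
P' = Q + AᵀP(A−BK) = [6.4748 -2.4922; -2.4922 2.6271]
tr(P') = 9.1019

9.1019


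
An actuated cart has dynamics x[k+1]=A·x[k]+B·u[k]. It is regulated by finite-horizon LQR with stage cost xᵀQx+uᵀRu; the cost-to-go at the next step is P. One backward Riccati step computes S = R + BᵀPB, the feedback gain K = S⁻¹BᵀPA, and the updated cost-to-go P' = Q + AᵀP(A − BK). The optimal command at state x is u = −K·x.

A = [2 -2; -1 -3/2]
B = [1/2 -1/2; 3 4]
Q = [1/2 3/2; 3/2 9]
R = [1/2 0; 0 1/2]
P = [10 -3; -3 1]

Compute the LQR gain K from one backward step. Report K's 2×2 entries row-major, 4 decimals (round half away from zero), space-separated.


BᵀP = [-4.0000 1.5000; -17.0000 5.5000]
S = R + BᵀPB = [1/2 0; 0 1/2] + [2.5000 8.0000; 8.0000 30.5000] = [3.0000 8.0000; 8.0000 31.0000]
BᵀPA = [-9.5000 5.7500; -39.5000 25.7500]
K = S⁻¹·BᵀPA = [0.7414 -0.9569; -1.4655 1.0776]
A−BK = [0.8966 -0.9828; 2.6379 -2.9397]
AᵀP(A−BK) = [2.1552 -2.0259; -2.0259 2.0043]
P' = Q + AᵀP(A−BK) = [2.6552 -0.5259; -0.5259 11.0043]
tr(P') = 13.6595

0.7414 -0.9569 -1.4655 1.0776


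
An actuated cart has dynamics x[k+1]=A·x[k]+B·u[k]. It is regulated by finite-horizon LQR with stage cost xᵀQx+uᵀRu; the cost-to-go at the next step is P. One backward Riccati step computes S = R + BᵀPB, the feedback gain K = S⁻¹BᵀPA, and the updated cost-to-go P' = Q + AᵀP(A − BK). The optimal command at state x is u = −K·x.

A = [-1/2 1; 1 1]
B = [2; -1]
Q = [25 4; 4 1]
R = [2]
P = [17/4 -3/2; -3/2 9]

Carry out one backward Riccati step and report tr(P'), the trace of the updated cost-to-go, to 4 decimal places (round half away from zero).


39.1949

BᵀP = [10.0000 -12.0000]
S = R + BᵀPB = [2] + [32.0000] = [34.0000]
BᵀPA = [-17.0000 -2.0000]
K = S⁻¹·BᵀPA = [-0.5000 -0.0588]
A−BK = [0.5000 1.1176; 0.5000 0.9412]
AᵀP(A−BK) = [3.0625 5.1250; 5.1250 10.1324]
P' = Q + AᵀP(A−BK) = [28.0625 9.1250; 9.1250 11.1324]
tr(P') = 39.1949


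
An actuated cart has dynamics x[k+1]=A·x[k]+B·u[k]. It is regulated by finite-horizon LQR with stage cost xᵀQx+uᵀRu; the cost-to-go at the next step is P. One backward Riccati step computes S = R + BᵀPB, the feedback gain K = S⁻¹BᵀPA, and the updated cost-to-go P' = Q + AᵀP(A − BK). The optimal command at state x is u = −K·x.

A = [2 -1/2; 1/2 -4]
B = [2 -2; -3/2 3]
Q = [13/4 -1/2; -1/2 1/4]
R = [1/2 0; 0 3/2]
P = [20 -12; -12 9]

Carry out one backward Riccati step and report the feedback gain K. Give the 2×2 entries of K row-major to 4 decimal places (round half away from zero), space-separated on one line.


1.2260 -1.1480 0.5013 -1.3975

BᵀP = [58.0000 -37.5000; -76.0000 51.0000]
S = R + BᵀPB = [1/2 0; 0 3/2] + [172.2500 -228.5000; -228.5000 305.0000] = [172.7500 -228.5000; -228.5000 306.5000]
BᵀPA = [97.2500 121.0000; -126.5000 -166.0000]
K = S⁻¹·BᵀPA = [1.2260 -1.1480; 0.5013 -1.3975]
A−BK = [0.5506 -0.9989; 0.8352 -1.5297]
AᵀP(A−BK) = [2.4329 -4.1342; -4.1342 7.9315]
P' = Q + AᵀP(A−BK) = [5.6829 -4.6342; -4.6342 8.1815]
tr(P') = 13.8644


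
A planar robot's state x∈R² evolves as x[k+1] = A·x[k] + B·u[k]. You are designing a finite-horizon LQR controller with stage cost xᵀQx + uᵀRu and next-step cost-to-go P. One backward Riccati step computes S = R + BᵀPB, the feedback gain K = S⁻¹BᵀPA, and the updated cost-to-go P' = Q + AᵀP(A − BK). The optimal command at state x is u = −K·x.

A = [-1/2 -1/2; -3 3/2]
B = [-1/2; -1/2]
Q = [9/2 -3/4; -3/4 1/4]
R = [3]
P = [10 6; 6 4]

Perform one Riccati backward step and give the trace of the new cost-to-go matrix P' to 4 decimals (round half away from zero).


BᵀP = [-8.0000 -5.0000]
S = R + BᵀPB = [3] + [6.5000] = [9.5000]
BᵀPA = [19.0000 -3.5000]
K = S⁻¹·BᵀPA = [2.0000 -0.3684]
A−BK = [0.5000 -0.6842; -2.0000 1.3158]
AᵀP(A−BK) = [18.5000 -4.0000; -4.0000 1.2105]
P' = Q + AᵀP(A−BK) = [23.0000 -4.7500; -4.7500 1.4605]
tr(P') = 24.4605

24.4605


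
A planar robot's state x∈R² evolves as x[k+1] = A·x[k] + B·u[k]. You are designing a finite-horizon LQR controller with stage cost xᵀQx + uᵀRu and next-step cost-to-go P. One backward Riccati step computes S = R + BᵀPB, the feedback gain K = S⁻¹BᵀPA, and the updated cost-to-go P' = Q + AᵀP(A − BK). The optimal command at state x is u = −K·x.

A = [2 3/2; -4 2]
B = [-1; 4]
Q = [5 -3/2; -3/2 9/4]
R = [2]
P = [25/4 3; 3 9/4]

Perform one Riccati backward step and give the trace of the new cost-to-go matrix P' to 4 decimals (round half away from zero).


BᵀP = [5.7500 6.0000]
S = R + BᵀPB = [2] + [18.2500] = [20.2500]
BᵀPA = [-12.5000 20.6250]
K = S⁻¹·BᵀPA = [-0.6173 1.0185]
A−BK = [1.3827 2.5185; -1.5309 -2.0741]
AᵀP(A−BK) = [5.2840 7.4815; 7.4815 20.0556]
P' = Q + AᵀP(A−BK) = [10.2840 5.9815; 5.9815 22.3056]
tr(P') = 32.5895

32.5895


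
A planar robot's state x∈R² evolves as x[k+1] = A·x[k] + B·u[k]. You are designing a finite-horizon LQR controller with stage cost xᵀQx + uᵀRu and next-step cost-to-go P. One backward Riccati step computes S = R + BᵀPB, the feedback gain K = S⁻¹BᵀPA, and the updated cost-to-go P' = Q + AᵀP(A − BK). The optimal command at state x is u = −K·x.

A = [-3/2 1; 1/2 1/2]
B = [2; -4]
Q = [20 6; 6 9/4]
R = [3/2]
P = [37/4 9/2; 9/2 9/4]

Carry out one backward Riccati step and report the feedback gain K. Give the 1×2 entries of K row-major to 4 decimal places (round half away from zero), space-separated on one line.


-0.3000 0.2000

BᵀP = [0.5000 0.0000]
S = R + BᵀPB = [3/2] + [1.0000] = [2.5000]
BᵀPA = [-0.7500 0.5000]
K = S⁻¹·BᵀPA = [-0.3000 0.2000]
A−BK = [-0.9000 0.6000; -0.7000 1.3000]
AᵀP(A−BK) = [14.4000 -14.2875; -14.2875 14.2125]
P' = Q + AᵀP(A−BK) = [34.4000 -8.2875; -8.2875 16.4625]
tr(P') = 50.8625


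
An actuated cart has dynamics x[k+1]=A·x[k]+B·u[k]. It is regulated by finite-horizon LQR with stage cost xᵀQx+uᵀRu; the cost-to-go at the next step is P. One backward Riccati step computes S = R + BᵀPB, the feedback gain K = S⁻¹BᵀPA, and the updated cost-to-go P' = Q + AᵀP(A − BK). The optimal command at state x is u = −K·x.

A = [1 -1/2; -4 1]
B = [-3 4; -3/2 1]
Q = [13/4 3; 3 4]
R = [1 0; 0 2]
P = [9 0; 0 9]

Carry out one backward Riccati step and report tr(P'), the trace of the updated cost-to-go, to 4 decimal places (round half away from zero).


BᵀP = [-27.0000 -13.5000; 36.0000 9.0000]
S = R + BᵀPB = [1 0; 0 2] + [101.2500 -121.5000; -121.5000 153.0000] = [102.2500 -121.5000; -121.5000 155.0000]
BᵀPA = [27.0000 0.0000; 0.0000 -9.0000]
K = S⁻¹·BᵀPA = [3.8518 -1.0064; 3.0193 -0.8470]
A−BK = [0.4781 -0.1314; -1.2416 0.3373]
AᵀP(A−BK) = [49.0009 -13.3260; -13.3260 3.6271]
P' = Q + AᵀP(A−BK) = [52.2509 -10.3260; -10.3260 7.6271]
tr(P') = 59.8780

59.8780


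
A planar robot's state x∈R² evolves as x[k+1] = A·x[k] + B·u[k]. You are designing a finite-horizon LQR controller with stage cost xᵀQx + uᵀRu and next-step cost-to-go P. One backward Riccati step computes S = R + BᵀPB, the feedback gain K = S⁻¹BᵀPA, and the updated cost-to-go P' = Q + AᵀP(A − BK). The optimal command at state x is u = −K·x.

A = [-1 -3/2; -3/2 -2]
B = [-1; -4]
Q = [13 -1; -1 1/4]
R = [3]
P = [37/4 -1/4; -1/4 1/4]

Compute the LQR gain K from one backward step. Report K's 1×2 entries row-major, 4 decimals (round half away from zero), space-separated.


0.6579 0.9737

BᵀP = [-8.2500 -0.7500]
S = R + BᵀPB = [3] + [11.2500] = [14.2500]
BᵀPA = [9.3750 13.8750]
K = S⁻¹·BᵀPA = [0.6579 0.9737]
A−BK = [-0.3421 -0.5263; 1.1316 1.8947]
AᵀP(A−BK) = [2.8947 4.4342; 4.4342 6.8026]
P' = Q + AᵀP(A−BK) = [15.8947 3.4342; 3.4342 7.0526]
tr(P') = 22.9474


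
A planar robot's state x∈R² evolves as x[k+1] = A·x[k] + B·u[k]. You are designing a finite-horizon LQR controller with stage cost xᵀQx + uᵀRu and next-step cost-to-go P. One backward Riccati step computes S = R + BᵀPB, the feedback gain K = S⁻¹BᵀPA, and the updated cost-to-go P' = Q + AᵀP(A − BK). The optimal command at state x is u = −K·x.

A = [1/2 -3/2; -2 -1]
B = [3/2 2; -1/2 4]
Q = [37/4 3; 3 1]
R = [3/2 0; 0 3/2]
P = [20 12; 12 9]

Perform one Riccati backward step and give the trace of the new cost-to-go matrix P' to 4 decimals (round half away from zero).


11.7826

BᵀP = [24.0000 13.5000; 88.0000 60.0000]
S = R + BᵀPB = [3/2 0; 0 3/2] + [29.2500 102.0000; 102.0000 416.0000] = [30.7500 102.0000; 102.0000 417.5000]
BᵀPA = [-15.0000 -49.5000; -76.0000 -192.0000]
K = S⁻¹·BᵀPA = [0.6119 -0.4446; -0.3315 -0.3513]
A−BK = [0.2452 -0.1306; -0.3679 0.1827]
AᵀP(A−BK) = [0.9821 -0.3647; -0.3647 0.5505]
P' = Q + AᵀP(A−BK) = [10.2321 2.6353; 2.6353 1.5505]
tr(P') = 11.7826


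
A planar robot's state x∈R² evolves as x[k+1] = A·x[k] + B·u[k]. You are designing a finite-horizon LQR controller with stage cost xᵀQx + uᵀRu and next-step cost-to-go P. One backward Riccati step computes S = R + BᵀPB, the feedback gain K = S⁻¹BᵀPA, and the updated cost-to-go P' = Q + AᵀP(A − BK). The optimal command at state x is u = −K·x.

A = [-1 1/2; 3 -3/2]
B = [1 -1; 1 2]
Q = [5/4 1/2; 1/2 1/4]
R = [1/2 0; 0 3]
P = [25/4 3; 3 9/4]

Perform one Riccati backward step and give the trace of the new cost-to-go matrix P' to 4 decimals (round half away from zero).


5.0021

BᵀP = [9.2500 5.2500; -0.2500 1.5000]
S = R + BᵀPB = [1/2 0; 0 3] + [14.5000 1.2500; 1.2500 3.2500] = [15.0000 1.2500; 1.2500 6.2500]
BᵀPA = [6.5000 -3.2500; 4.7500 -2.3750]
K = S⁻¹·BᵀPA = [0.3763 -0.1881; 0.6847 -0.3424]
A−BK = [-0.6915 0.3458; 1.2542 -0.6271]
AᵀP(A−BK) = [2.8017 -1.4008; -1.4008 0.7004]
P' = Q + AᵀP(A−BK) = [4.0517 -0.9008; -0.9008 0.9504]
tr(P') = 5.0021


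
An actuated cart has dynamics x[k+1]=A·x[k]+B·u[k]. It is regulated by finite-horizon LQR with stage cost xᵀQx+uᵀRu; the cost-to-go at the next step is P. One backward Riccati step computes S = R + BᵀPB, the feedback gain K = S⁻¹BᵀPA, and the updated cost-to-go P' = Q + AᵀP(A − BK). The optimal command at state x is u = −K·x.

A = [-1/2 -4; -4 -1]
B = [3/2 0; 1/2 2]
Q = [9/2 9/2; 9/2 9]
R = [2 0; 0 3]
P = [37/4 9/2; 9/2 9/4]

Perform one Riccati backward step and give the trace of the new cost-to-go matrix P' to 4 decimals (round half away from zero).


BᵀP = [16.1250 7.8750; 9.0000 4.5000]
S = R + BᵀPB = [2 0; 0 3] + [28.1250 15.7500; 15.7500 9.0000] = [30.1250 15.7500; 15.7500 12.0000]
BᵀPA = [-39.5625 -72.3750; -22.5000 -40.5000]
K = S⁻¹·BᵀPA = [-1.0612 -2.0331; -0.4822 -0.7066]
A−BK = [1.0917 -0.9504; -2.5050 1.4298]
AᵀP(A−BK) = [3.4803 5.4184; 5.4184 10.4897]
P' = Q + AᵀP(A−BK) = [7.9803 9.9184; 9.9184 19.4897]
tr(P') = 27.4699

27.4699


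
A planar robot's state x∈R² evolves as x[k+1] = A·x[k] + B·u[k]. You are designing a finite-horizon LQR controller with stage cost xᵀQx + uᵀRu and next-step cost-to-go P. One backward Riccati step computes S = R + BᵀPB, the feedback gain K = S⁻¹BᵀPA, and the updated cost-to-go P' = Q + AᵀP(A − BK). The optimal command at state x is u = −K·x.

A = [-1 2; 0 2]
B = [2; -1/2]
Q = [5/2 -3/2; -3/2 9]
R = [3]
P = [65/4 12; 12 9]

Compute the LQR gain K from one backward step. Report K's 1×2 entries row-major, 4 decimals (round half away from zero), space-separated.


-0.5730 1.9892

BᵀP = [26.5000 19.5000]
S = R + BᵀPB = [3] + [43.2500] = [46.2500]
BᵀPA = [-26.5000 92.0000]
K = S⁻¹·BᵀPA = [-0.5730 1.9892]
A−BK = [0.1459 -1.9784; -0.2865 2.9946]
AᵀP(A−BK) = [1.0662 -3.7865; -3.7865 13.9946]
P' = Q + AᵀP(A−BK) = [3.5662 -5.2865; -5.2865 22.9946]
tr(P') = 26.5608


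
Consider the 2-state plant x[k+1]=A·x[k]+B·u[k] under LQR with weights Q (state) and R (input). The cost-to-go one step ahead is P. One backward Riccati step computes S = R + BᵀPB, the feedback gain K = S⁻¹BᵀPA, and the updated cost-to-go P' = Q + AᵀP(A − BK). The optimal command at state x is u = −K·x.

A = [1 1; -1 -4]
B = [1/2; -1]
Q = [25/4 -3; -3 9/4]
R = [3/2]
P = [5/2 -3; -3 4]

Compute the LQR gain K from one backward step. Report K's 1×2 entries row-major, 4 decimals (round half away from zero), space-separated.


BᵀP = [4.2500 -5.5000]
S = R + BᵀPB = [3/2] + [7.6250] = [9.1250]
BᵀPA = [9.7500 26.2500]
K = S⁻¹·BᵀPA = [1.0685 2.8767]
A−BK = [0.4658 -0.4384; 0.0685 -1.1233]
AᵀP(A−BK) = [2.0822 5.4521; 5.4521 14.9863]
P' = Q + AᵀP(A−BK) = [8.3322 2.4521; 2.4521 17.2363]
tr(P') = 25.5685

1.0685 2.8767


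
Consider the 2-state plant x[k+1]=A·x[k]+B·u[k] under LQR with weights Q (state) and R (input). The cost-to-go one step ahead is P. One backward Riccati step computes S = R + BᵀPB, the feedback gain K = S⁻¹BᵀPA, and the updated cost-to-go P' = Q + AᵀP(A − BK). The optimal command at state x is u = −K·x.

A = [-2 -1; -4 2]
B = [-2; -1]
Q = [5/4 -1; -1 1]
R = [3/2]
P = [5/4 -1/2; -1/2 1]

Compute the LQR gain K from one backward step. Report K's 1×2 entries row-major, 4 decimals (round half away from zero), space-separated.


BᵀP = [-2.0000 0.0000]
S = R + BᵀPB = [3/2] + [4.0000] = [5.5000]
BᵀPA = [4.0000 2.0000]
K = S⁻¹·BᵀPA = [0.7273 0.3636]
A−BK = [-0.5455 -0.2727; -3.2727 2.3636]
AᵀP(A−BK) = [10.0909 -6.9545; -6.9545 6.5227]
P' = Q + AᵀP(A−BK) = [11.3409 -7.9545; -7.9545 7.5227]
tr(P') = 18.8636

0.7273 0.3636


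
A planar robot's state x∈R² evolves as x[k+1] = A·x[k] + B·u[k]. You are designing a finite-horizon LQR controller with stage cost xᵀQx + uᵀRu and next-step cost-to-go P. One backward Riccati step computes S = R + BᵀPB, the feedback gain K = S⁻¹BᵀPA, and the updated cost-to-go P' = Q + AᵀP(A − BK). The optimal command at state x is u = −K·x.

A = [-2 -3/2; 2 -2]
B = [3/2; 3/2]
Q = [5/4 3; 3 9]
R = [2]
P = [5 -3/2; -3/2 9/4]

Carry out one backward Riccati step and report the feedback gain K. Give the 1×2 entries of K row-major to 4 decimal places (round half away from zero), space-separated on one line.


BᵀP = [5.2500 1.1250]
S = R + BᵀPB = [2] + [9.5625] = [11.5625]
BᵀPA = [-8.2500 -10.1250]
K = S⁻¹·BᵀPA = [-0.7135 -0.8757]
A−BK = [-0.9297 -0.1865; 3.0703 -0.6865]
AᵀP(A−BK) = [35.1135 -2.7243; -2.7243 2.3838]
P' = Q + AᵀP(A−BK) = [36.3635 0.2757; 0.2757 11.3838]
tr(P') = 47.7473

-0.7135 -0.8757


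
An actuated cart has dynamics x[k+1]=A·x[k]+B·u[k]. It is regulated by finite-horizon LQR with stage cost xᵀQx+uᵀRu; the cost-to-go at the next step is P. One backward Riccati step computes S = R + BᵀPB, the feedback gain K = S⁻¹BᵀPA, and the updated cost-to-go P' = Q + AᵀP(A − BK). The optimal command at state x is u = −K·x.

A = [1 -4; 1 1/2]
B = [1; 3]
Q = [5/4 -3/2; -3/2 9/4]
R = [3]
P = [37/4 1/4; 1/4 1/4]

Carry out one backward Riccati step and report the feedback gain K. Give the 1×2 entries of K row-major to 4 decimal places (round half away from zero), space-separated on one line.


0.6875 -2.4688

BᵀP = [10.0000 1.0000]
S = R + BᵀPB = [3] + [13.0000] = [16.0000]
BᵀPA = [11.0000 -39.5000]
K = S⁻¹·BᵀPA = [0.6875 -2.4688]
A−BK = [0.3125 -1.5313; -1.0625 7.9063]
AᵀP(A−BK) = [2.4375 -10.5938; -10.5938 49.5469]
P' = Q + AᵀP(A−BK) = [3.6875 -12.0938; -12.0938 51.7969]
tr(P') = 55.4844


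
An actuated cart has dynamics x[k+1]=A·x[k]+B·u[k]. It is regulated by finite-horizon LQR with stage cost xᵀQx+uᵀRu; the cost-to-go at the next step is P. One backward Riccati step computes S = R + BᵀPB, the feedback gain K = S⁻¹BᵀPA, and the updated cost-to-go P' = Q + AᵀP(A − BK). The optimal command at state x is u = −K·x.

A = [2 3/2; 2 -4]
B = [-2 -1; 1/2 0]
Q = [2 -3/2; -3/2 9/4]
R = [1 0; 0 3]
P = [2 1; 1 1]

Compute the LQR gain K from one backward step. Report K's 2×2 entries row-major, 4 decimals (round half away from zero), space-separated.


-1.2083 0.0104 -0.3542 0.1927

BᵀP = [-3.5000 -1.5000; -2.0000 -1.0000]
S = R + BᵀPB = [1 0; 0 3] + [6.2500 3.5000; 3.5000 2.0000] = [7.2500 3.5000; 3.5000 5.0000]
BᵀPA = [-10.0000 0.7500; -6.0000 1.0000]
K = S⁻¹·BᵀPA = [-1.2083 0.0104; -0.3542 0.1927]
A−BK = [-0.7708 1.7135; 2.6042 -4.0052]
AᵀP(A−BK) = [5.7917 -5.7396; -5.7396 8.2995]
P' = Q + AᵀP(A−BK) = [7.7917 -7.2396; -7.2396 10.5495]
tr(P') = 18.3411


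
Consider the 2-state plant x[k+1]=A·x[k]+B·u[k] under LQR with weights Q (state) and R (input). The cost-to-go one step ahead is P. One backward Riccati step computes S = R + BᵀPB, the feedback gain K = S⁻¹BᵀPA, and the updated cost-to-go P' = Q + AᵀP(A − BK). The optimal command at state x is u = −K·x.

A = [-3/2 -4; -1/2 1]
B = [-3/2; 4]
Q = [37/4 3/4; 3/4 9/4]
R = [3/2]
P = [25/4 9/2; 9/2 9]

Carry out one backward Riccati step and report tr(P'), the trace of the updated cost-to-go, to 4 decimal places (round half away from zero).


BᵀP = [8.6250 29.2500]
S = R + BᵀPB = [3/2] + [104.0625] = [105.5625]
BᵀPA = [-27.5625 -5.2500]
K = S⁻¹·BᵀPA = [-0.2611 -0.0497]
A−BK = [-1.8917 -4.0746; 0.5444 1.1989]
AᵀP(A−BK) = [15.8659 33.8792; 33.8792 72.7389]
P' = Q + AᵀP(A−BK) = [25.1159 34.6292; 34.6292 74.9889]
tr(P') = 100.1048

100.1048


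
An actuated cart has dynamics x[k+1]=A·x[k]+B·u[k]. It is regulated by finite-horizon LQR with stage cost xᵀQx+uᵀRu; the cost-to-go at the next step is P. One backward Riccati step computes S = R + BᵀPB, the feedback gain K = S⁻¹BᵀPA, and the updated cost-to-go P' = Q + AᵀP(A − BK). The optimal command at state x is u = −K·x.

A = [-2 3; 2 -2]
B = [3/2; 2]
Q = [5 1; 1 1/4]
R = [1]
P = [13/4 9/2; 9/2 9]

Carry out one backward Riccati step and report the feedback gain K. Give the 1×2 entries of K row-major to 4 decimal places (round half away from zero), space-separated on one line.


0.3050 -0.1104

BᵀP = [13.8750 24.7500]
S = R + BᵀPB = [1] + [70.3125] = [71.3125]
BᵀPA = [21.7500 -7.8750]
K = S⁻¹·BᵀPA = [0.3050 -0.1104]
A−BK = [-2.4575 3.1656; 1.3900 -1.7791]
AᵀP(A−BK) = [6.3663 -8.0982; -8.0982 10.3804]
P' = Q + AᵀP(A−BK) = [11.3663 -7.0982; -7.0982 10.6304]
tr(P') = 21.9967


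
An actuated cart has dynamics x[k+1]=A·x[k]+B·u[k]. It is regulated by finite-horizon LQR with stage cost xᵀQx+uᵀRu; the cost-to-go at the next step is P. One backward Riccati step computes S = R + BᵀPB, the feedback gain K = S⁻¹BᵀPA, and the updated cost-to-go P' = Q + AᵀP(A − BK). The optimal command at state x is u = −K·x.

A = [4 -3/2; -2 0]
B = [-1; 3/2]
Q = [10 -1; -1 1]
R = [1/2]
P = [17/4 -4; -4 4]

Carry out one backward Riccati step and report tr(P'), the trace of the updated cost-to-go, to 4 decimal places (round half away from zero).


BᵀP = [-10.2500 10.0000]
S = R + BᵀPB = [1/2] + [25.2500] = [25.7500]
BᵀPA = [-61.0000 15.3750]
K = S⁻¹·BᵀPA = [-2.3689 0.5971]
A−BK = [1.6311 -0.9029; 1.5534 -0.8956]
AᵀP(A−BK) = [3.4951 -1.0777; -1.0777 0.3823]
P' = Q + AᵀP(A−BK) = [13.4951 -2.0777; -2.0777 1.3823]
tr(P') = 14.8774

14.8774


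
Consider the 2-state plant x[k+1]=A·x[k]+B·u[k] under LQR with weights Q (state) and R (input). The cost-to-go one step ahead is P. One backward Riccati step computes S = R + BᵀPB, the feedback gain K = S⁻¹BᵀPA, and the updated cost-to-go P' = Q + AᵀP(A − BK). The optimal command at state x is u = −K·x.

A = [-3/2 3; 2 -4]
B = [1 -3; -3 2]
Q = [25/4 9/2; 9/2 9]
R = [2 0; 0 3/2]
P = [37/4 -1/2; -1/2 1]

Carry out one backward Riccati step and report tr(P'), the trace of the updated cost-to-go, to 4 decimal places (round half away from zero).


17.7396

BᵀP = [10.7500 -3.5000; -28.7500 3.5000]
S = R + BᵀPB = [2 0; 0 3/2] + [21.2500 -39.2500; -39.2500 93.2500] = [23.2500 -39.2500; -39.2500 94.7500]
BᵀPA = [-23.1250 46.2500; 50.1250 -100.2500]
K = S⁻¹·BᵀPA = [-0.3377 0.6754; 0.3891 -0.7783]
A−BK = [0.0051 -0.0102; 0.2086 -0.4172]
AᵀP(A−BK) = [0.4979 -0.9958; -0.9958 1.9917]
P' = Q + AᵀP(A−BK) = [6.7479 3.5042; 3.5042 10.9917]
tr(P') = 17.7396


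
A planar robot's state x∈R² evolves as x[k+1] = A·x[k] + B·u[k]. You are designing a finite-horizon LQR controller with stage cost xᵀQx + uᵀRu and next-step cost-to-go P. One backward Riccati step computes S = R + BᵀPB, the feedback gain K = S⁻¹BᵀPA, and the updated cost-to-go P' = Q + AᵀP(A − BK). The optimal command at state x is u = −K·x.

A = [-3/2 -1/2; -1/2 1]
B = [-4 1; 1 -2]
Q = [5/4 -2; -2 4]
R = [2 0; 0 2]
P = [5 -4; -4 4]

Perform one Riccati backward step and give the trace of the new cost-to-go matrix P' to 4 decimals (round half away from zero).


BᵀP = [-24.0000 20.0000; 13.0000 -12.0000]
S = R + BᵀPB = [2 0; 0 2] + [116.0000 -64.0000; -64.0000 37.0000] = [118.0000 -64.0000; -64.0000 39.0000]
BᵀPA = [26.0000 32.0000; -13.5000 -18.5000]
K = S⁻¹·BᵀPA = [0.2964 0.1265; 0.1403 -0.2668]
A−BK = [-0.4545 0.2727; -0.5158 0.3399]
AᵀP(A−BK) = [0.4368 -0.1403; -0.1403 0.2668]
P' = Q + AᵀP(A−BK) = [1.6868 -2.1403; -2.1403 4.2668]
tr(P') = 5.9536

5.9536


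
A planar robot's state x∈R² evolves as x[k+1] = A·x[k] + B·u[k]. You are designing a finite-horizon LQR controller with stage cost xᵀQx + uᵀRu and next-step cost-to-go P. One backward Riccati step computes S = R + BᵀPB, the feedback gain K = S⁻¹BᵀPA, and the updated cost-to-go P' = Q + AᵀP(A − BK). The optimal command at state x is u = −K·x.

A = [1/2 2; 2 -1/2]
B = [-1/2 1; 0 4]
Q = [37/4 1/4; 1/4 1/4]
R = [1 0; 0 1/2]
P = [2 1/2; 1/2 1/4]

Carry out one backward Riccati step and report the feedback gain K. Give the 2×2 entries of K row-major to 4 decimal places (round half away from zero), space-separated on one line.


-0.0426 -0.4415 0.4681 0.6064

BᵀP = [-1.0000 -0.2500; 4.0000 1.5000]
S = R + BᵀPB = [1 0; 0 1/2] + [0.5000 -2.0000; -2.0000 10.0000] = [1.5000 -2.0000; -2.0000 10.5000]
BᵀPA = [-1.0000 -1.8750; 5.0000 7.2500]
K = S⁻¹·BᵀPA = [-0.0426 -0.4415; 0.4681 0.6064]
A−BK = [0.0106 1.1729; 0.1277 -2.9255]
AᵀP(A−BK) = [0.1170 0.1516; 0.1516 1.8384]
P' = Q + AᵀP(A−BK) = [9.3670 0.4016; 0.4016 2.0884]
tr(P') = 11.4555


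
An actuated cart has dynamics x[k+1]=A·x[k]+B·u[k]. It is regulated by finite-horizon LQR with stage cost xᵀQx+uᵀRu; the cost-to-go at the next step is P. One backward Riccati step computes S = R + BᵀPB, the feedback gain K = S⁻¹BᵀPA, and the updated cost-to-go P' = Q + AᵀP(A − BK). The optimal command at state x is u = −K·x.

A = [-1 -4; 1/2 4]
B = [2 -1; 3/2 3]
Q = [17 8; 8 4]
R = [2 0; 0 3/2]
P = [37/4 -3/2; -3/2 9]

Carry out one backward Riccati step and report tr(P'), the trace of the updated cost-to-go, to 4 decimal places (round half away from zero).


BᵀP = [16.2500 10.5000; -13.7500 28.5000]
S = R + BᵀPB = [2 0; 0 3/2] + [48.2500 15.2500; 15.2500 99.2500] = [50.2500 15.2500; 15.2500 100.7500]
BᵀPA = [-11.0000 -23.0000; 28.0000 169.0000]
K = S⁻¹·BᵀPA = [-0.3178 -1.0133; 0.3260 1.8308]
A−BK = [-0.0383 -0.1425; -0.0013 0.0276]
AᵀP(A−BK) = [0.3749 1.5910; 1.5910 7.2880]
P' = Q + AᵀP(A−BK) = [17.3749 9.5910; 9.5910 11.2880]
tr(P') = 28.6629

28.6629


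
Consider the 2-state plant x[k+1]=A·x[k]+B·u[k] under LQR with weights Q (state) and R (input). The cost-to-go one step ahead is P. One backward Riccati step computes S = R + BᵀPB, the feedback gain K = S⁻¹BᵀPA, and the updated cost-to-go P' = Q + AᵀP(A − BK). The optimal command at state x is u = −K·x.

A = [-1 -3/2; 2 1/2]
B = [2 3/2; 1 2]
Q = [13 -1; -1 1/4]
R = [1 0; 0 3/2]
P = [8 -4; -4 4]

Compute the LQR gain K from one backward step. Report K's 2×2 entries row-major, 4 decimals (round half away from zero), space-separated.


BᵀP = [12.0000 -4.0000; 4.0000 2.0000]
S = R + BᵀPB = [1 0; 0 3/2] + [20.0000 10.0000; 10.0000 10.0000] = [21.0000 10.0000; 10.0000 11.5000]
BᵀPA = [-20.0000 -20.0000; 0.0000 -5.0000]
K = S⁻¹·BᵀPA = [-1.6254 -1.2721; 1.4134 0.6714]
A−BK = [0.1307 0.0371; 0.7986 0.4293]
AᵀP(A−BK) = [7.4912 4.5583; 4.5583 2.9152]
P' = Q + AᵀP(A−BK) = [20.4912 3.5583; 3.5583 3.1652]
tr(P') = 23.6564

-1.6254 -1.2721 1.4134 0.6714
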